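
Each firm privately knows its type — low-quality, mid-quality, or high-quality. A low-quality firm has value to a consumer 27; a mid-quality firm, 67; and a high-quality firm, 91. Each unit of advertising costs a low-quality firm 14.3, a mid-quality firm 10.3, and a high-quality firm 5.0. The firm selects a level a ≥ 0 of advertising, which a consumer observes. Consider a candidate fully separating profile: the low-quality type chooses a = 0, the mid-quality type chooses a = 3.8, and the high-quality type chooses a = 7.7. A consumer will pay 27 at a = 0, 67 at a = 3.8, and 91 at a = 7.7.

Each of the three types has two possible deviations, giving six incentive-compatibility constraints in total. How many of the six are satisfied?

Low-quality (own payoff 27): to a=3.8 gives 67 − 14.3×3.8 = 12.66 → no gain ✓; to a=7.7 gives 91 − 14.3×7.7 = -19.11 → no gain ✓.
High-quality (own payoff 91 − 5.0×7.7 = 52.5): to a=0 gives 27 → no gain ✓; to a=3.8 gives 67 − 5.0×3.8 = 48 → no gain ✓.
Mid-quality (own payoff 67 − 10.3×3.8 = 27.86): to a=0 gives 27 → no gain ✓; to a=7.7 gives 91 − 10.3×7.7 = 11.69 → no gain ✓.
6 of the 6 constraints hold; this profile is a separating equilibrium.

6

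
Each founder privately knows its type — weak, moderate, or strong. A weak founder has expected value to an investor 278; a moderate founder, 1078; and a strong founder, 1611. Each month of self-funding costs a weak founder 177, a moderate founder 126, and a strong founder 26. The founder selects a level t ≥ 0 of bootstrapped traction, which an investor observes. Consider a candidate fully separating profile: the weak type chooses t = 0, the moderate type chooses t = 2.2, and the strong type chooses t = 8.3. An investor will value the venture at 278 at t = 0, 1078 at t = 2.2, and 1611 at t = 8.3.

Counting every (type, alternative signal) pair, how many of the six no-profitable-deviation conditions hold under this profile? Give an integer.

Moderate (own payoff 1078 − 126×2.2 = 800.8): to t=0 gives 278 → no gain ✓; to t=8.3 gives 1611 − 126×8.3 = 565.2 → no gain ✓.
Weak (own payoff 278): to t=2.2 gives 1078 − 177×2.2 = 688.6 → profitable ✗; to t=8.3 gives 1611 − 177×8.3 = 141.9 → no gain ✓.
Strong (own payoff 1611 − 26×8.3 = 1395.2): to t=0 gives 278 → no gain ✓; to t=2.2 gives 1078 − 26×2.2 = 1020.8 → no gain ✓.
5 of the 6 constraints hold; not an equilibrium.

5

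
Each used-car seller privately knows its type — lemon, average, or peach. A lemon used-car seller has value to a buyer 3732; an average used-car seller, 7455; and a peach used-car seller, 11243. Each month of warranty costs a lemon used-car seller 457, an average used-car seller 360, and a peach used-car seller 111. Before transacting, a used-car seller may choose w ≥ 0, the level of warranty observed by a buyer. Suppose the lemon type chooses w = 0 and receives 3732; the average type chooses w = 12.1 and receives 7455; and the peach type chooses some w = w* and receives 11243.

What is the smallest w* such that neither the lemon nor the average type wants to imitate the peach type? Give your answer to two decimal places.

Lemon type (on-path payoff 3732) won't mimic when 3732 ≥ 11243 − 457·w*, i.e. w* ≥ 16.44.
Average type (on-path payoff 7455 − 360×12.1 = 3099) won't mimic when 3099 ≥ 11243 − 360·w*, i.e. w* ≥ 22.62.
Both must hold, so w* = max(16.44, 22.62) = 22.62. The average type's constraint binds.

22.62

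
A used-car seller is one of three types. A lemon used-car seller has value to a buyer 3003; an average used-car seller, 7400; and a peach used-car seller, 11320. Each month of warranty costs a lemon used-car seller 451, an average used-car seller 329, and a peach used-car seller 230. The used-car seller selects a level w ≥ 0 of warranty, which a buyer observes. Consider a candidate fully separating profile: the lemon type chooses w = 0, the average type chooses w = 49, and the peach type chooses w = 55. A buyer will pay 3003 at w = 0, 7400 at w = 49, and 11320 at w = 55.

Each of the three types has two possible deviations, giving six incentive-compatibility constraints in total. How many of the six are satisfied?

Peach (own payoff 11320 − 230×55 = -1330): to w=0 gives 3003 → profitable ✗; to w=49 gives 7400 − 230×49 = -3870 → no gain ✓.
Lemon (own payoff 3003): to w=49 gives 7400 − 451×49 = -14699 → no gain ✓; to w=55 gives 11320 − 451×55 = -13485 → no gain ✓.
Average (own payoff 7400 − 329×49 = -8721): to w=0 gives 3003 → profitable ✗; to w=55 gives 11320 − 329×55 = -6775 → profitable ✗.
3 of the 6 constraints hold; not an equilibrium.

3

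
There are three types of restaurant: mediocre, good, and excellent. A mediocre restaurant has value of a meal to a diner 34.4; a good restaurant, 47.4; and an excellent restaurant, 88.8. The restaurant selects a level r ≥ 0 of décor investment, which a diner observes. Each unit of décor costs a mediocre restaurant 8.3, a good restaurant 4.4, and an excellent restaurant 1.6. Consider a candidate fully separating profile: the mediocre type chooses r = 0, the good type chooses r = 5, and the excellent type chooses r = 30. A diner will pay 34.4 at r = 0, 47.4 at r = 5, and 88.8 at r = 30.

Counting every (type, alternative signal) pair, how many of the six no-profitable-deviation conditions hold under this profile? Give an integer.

5

Excellent (own payoff 88.8 − 1.6×30 = 40.8): to r=0 gives 34.4 → no gain ✓; to r=5 gives 47.4 − 1.6×5 = 39.4 → no gain ✓.
Mediocre (own payoff 34.4): to r=5 gives 47.4 − 8.3×5 = 5.9 → no gain ✓; to r=30 gives 88.8 − 8.3×30 = -160.2 → no gain ✓.
Good (own payoff 47.4 − 4.4×5 = 25.4): to r=0 gives 34.4 → profitable ✗; to r=30 gives 88.8 − 4.4×30 = -43.2 → no gain ✓.
5 of the 6 constraints hold; not an equilibrium.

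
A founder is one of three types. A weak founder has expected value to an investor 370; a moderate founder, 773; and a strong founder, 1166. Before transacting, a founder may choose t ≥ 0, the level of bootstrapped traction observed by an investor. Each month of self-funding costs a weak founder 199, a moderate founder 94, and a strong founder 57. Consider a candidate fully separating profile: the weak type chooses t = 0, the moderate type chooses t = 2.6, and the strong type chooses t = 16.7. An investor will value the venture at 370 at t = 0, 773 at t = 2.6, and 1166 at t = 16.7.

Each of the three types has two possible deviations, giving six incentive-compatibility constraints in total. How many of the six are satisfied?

4

Moderate (own payoff 773 − 94×2.6 = 528.6): to t=0 gives 370 → no gain ✓; to t=16.7 gives 1166 − 94×16.7 = -403.8 → no gain ✓.
Weak (own payoff 370): to t=2.6 gives 773 − 199×2.6 = 255.6 → no gain ✓; to t=16.7 gives 1166 − 199×16.7 = -2157.3 → no gain ✓.
Strong (own payoff 1166 − 57×16.7 = 214.1): to t=0 gives 370 → profitable ✗; to t=2.6 gives 773 − 57×2.6 = 624.8 → profitable ✗.
4 of the 6 constraints hold; not an equilibrium.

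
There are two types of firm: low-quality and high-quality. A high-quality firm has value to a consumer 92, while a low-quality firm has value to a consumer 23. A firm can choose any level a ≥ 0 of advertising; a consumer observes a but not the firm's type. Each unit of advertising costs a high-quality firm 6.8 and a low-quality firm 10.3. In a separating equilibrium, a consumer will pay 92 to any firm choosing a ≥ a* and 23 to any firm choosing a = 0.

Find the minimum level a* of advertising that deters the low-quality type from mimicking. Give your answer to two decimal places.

6.70

A low-quality firm choosing a = 0 receives 23.
Imitating at a* instead would pay 92 at cost 10.3·a*, netting 92 − 10.3·a*.
Indifference: 23 = 92 − 10.3·a*, so a* = (92 − 23) / 10.3 ≈ 6.70.
At a* the low-quality type's incentive constraint just binds; the high-quality type strictly prefers a* since its per-unit cost is lower.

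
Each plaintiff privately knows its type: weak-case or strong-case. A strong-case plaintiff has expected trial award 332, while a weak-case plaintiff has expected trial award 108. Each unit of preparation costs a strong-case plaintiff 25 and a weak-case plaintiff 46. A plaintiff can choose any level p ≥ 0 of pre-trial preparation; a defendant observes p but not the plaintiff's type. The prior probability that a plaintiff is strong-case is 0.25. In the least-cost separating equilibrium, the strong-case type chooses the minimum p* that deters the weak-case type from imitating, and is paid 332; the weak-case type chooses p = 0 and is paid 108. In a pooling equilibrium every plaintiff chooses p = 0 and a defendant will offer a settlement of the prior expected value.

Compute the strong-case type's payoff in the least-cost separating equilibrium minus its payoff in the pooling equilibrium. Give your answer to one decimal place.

Least-cost separating signal: p* solves 108 = 332 − 46·p*, so p* = (332 − 108)/46 ≈ 4.8696.
Strong-case type's separating payoff: 332 − 25 × p* = 332 − 25 × (332 − 108)/46 = 332 − 5600/46 ≈ 210.261.
Pooling payoff: 0.25 × 332 + 0.75 × 108 = 164.
Difference: 210.261 − 164 = 46.261, i.e. 46.3 to one decimal place.
The strong-case type prefers to separate.

46.3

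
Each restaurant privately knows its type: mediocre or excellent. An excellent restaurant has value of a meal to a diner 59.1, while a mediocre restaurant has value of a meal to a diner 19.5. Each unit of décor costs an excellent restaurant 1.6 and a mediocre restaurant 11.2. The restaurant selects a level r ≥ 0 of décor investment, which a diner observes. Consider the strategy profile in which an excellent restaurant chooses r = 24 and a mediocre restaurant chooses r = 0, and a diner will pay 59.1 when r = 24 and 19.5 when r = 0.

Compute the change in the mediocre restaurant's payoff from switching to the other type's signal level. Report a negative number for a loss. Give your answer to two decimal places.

-229.20

Playing r = 0 the mediocre restaurant receives 19.5.
Deviating to r = 24 brings payment 59.1 at cost 11.2 × 24 = 268.8, netting -209.7.
Gain from deviating: -209.7 − 19.5 = -229.20.
The gain is negative, so the mediocre type's incentive-compatibility constraint is satisfied.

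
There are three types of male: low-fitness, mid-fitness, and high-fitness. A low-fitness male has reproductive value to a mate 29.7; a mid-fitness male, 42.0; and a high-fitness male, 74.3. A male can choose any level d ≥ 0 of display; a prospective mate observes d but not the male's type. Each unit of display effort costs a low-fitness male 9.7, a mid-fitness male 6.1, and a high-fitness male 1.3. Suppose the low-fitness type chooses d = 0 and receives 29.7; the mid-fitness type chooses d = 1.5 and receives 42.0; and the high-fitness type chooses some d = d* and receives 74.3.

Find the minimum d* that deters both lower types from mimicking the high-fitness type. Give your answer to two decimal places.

6.80

Mid-fitness type (on-path payoff 42.0 − 6.1×1.5 = 32.85) won't mimic when 32.85 ≥ 74.3 − 6.1·d*, i.e. d* ≥ 6.80.
Low-fitness type (on-path payoff 29.7) won't mimic when 29.7 ≥ 74.3 − 9.7·d*, i.e. d* ≥ 4.60.
Both must hold, so d* = max(4.60, 6.80) = 6.80. The mid-fitness type's constraint binds.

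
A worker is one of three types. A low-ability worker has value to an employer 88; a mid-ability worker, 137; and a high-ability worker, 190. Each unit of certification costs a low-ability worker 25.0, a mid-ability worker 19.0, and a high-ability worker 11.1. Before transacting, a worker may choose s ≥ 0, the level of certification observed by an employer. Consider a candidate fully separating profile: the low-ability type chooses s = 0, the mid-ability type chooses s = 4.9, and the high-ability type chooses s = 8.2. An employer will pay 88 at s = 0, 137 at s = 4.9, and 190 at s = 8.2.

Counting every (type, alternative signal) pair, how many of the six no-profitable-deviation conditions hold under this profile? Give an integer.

5

High-ability (own payoff 190 − 11.1×8.2 = 98.98): to s=0 gives 88 → no gain ✓; to s=4.9 gives 137 − 11.1×4.9 = 82.61 → no gain ✓.
Low-ability (own payoff 88): to s=4.9 gives 137 − 25.0×4.9 = 14.5 → no gain ✓; to s=8.2 gives 190 − 25.0×8.2 = -15 → no gain ✓.
Mid-ability (own payoff 137 − 19.0×4.9 = 43.9): to s=0 gives 88 → profitable ✗; to s=8.2 gives 190 − 19.0×8.2 = 34.2 → no gain ✓.
5 of the 6 constraints hold; not an equilibrium.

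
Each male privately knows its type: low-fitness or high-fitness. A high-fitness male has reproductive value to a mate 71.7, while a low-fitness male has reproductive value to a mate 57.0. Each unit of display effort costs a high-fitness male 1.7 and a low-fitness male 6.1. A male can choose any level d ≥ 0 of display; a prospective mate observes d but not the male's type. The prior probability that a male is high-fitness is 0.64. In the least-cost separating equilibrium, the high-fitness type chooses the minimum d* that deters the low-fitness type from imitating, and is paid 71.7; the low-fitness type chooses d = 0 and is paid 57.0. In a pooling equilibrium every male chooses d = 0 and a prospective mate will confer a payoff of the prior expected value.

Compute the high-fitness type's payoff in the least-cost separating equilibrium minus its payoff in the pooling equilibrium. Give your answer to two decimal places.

1.20

Least-cost separating signal: d* solves 57.0 = 71.7 − 6.1·d*, so d* = (71.7 − 57.0)/6.1 ≈ 2.4098.
High-fitness type's separating payoff: 71.7 − 1.7 × d* = 71.7 − 1.7 × (71.7 − 57.0)/6.1 = 71.7 − 24.99/6.1 ≈ 67.6033.
Pooling payoff: 0.64 × 71.7 + 0.36 × 57.0 = 66.408.
Difference: 67.6033 − 66.408 = 1.1953, i.e. 1.20 to two decimal places.
The high-fitness type prefers to separate.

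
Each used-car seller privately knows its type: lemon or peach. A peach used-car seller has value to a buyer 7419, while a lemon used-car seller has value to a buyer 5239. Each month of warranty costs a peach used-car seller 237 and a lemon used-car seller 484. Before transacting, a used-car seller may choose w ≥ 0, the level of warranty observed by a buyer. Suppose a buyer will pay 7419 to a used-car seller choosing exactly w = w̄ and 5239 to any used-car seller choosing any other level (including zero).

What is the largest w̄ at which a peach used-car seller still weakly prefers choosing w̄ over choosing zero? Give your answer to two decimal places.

Choosing w̄ yields the peach type 7419 − 237·w̄; choosing zero yields 5239.
The peach type is indifferent at 7419 − 237·w̄ = 5239, i.e. w̄ = (7419 − 5239) / 237 ≈ 9.20.
For any w̄ above 9.20 the peach type would rather pool at zero, so separation collapses.

9.20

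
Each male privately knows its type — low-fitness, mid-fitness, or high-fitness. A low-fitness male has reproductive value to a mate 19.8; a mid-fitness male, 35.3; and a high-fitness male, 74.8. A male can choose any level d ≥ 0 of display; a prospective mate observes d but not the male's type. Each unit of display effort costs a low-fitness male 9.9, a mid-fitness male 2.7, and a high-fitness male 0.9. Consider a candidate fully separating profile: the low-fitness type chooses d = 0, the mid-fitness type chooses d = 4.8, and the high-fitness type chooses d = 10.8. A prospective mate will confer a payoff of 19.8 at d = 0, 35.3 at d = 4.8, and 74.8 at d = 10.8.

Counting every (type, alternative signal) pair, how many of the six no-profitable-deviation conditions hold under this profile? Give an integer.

5

Low-fitness (own payoff 19.8): to d=4.8 gives 35.3 − 9.9×4.8 = -12.22 → no gain ✓; to d=10.8 gives 74.8 − 9.9×10.8 = -32.12 → no gain ✓.
Mid-fitness (own payoff 35.3 − 2.7×4.8 = 22.34): to d=0 gives 19.8 → no gain ✓; to d=10.8 gives 74.8 − 2.7×10.8 = 45.64 → profitable ✗.
High-fitness (own payoff 74.8 − 0.9×10.8 = 65.08): to d=0 gives 19.8 → no gain ✓; to d=4.8 gives 35.3 − 0.9×4.8 = 30.98 → no gain ✓.
5 of the 6 constraints hold; not an equilibrium.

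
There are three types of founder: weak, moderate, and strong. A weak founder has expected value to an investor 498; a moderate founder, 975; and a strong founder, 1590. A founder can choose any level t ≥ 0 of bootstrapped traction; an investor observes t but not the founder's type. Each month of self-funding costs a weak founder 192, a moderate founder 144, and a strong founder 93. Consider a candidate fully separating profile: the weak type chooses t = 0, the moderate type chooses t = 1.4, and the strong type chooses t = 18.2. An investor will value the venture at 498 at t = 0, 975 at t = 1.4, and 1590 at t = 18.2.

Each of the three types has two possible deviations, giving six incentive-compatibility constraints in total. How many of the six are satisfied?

Moderate (own payoff 975 − 144×1.4 = 773.4): to t=0 gives 498 → no gain ✓; to t=18.2 gives 1590 − 144×18.2 = -1030.8 → no gain ✓.
Strong (own payoff 1590 − 93×18.2 = -102.6): to t=0 gives 498 → profitable ✗; to t=1.4 gives 975 − 93×1.4 = 844.8 → profitable ✗.
Weak (own payoff 498): to t=1.4 gives 975 − 192×1.4 = 706.2 → profitable ✗; to t=18.2 gives 1590 − 192×18.2 = -1904.4 → no gain ✓.
3 of the 6 constraints hold; not an equilibrium.

3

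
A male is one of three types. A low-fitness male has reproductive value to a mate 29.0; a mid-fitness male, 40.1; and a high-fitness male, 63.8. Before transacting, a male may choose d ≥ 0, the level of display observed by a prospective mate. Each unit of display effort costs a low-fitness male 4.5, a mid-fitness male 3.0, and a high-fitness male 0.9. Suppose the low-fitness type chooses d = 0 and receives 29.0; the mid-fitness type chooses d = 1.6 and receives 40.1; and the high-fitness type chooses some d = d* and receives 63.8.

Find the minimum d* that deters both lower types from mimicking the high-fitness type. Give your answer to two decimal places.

Mid-fitness type (on-path payoff 40.1 − 3.0×1.6 = 35.3) won't mimic when 35.3 ≥ 63.8 − 3.0·d*, i.e. d* ≥ 9.50.
Low-fitness type (on-path payoff 29.0) won't mimic when 29.0 ≥ 63.8 − 4.5·d*, i.e. d* ≥ 7.73.
Both must hold, so d* = max(7.73, 9.50) = 9.50. The mid-fitness type's constraint binds.

9.50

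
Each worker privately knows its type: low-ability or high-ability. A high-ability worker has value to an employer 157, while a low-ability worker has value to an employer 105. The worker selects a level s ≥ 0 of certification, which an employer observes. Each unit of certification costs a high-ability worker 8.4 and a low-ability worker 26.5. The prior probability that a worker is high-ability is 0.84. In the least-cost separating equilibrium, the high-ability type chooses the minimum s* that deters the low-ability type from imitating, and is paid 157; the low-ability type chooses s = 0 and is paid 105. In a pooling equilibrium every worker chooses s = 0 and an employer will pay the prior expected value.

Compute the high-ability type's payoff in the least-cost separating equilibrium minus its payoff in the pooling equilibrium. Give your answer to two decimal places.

-8.16

Least-cost separating signal: s* solves 105 = 157 − 26.5·s*, so s* = (157 − 105)/26.5 ≈ 1.9623.
High-ability type's separating payoff: 157 − 8.4 × s* = 157 − 8.4 × (157 − 105)/26.5 = 157 − 436.8/26.5 ≈ 140.5170.
Pooling payoff: 0.84 × 157 + 0.16 × 105 = 148.68.
Difference: 140.5170 − 148.68 = -8.163, i.e. -8.16 to two decimal places.
The high-ability type would prefer the pooling outcome.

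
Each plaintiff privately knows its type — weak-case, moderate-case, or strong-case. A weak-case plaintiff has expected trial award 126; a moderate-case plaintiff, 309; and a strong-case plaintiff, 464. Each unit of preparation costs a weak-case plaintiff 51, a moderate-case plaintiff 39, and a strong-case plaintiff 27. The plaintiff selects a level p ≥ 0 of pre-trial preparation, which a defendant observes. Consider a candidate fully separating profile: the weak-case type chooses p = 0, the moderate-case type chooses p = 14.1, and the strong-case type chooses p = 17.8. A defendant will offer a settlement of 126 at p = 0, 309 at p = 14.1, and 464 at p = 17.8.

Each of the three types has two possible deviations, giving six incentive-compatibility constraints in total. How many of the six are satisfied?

3

Moderate-case (own payoff 309 − 39×14.1 = -240.9): to p=0 gives 126 → profitable ✗; to p=17.8 gives 464 − 39×17.8 = -230.2 → profitable ✗.
Weak-case (own payoff 126): to p=14.1 gives 309 − 51×14.1 = -410.1 → no gain ✓; to p=17.8 gives 464 − 51×17.8 = -443.8 → no gain ✓.
Strong-case (own payoff 464 − 27×17.8 = -16.6): to p=0 gives 126 → profitable ✗; to p=14.1 gives 309 − 27×14.1 = -71.7 → no gain ✓.
3 of the 6 constraints hold; not an equilibrium.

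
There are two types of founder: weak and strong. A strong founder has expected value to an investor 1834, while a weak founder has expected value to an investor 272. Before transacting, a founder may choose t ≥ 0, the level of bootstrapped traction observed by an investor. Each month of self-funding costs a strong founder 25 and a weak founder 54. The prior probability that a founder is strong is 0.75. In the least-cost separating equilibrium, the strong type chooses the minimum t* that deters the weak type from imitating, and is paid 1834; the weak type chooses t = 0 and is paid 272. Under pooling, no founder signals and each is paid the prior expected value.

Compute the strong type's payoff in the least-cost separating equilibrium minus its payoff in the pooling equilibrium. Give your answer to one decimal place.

Least-cost separating signal: t* solves 272 = 1834 − 54·t*, so t* = (1834 − 272)/54 ≈ 28.9259.
Strong type's separating payoff: 1834 − 25 × t* = 1834 − 25 × (1834 − 272)/54 = 1834 − 39050/54 ≈ 1110.852.
Pooling payoff: 0.75 × 1834 + 0.25 × 272 = 1443.5.
Difference: 1110.852 − 1443.5 = -332.648, i.e. -332.6 to one decimal place.
The strong type would prefer the pooling outcome.

-332.6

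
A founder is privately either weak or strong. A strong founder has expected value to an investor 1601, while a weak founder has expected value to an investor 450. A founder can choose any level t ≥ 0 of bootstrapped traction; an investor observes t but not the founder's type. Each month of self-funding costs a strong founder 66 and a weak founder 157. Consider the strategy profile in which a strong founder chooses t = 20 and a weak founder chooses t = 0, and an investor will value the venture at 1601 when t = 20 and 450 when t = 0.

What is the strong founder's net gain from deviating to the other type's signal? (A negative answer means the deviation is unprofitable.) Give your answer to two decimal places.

169.00

Playing t = 20 the strong founder receives 1601 − 66 × 20 = 281.
Deviating to t = 0 yields 450 instead.
Gain from deviating: 450 − 281 = 169.00.
The gain is positive, so the strong type's incentive-compatibility constraint is violated — this profile is not a separating equilibrium.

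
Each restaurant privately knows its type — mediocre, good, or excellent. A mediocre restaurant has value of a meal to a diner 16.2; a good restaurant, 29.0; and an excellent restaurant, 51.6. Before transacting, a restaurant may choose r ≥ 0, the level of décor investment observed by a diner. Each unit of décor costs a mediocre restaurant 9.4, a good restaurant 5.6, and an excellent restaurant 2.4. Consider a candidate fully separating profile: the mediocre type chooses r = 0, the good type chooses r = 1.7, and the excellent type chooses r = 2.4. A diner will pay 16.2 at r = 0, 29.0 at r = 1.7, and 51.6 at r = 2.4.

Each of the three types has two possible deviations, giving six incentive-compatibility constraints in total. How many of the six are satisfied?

4

Excellent (own payoff 51.6 − 2.4×2.4 = 45.84): to r=0 gives 16.2 → no gain ✓; to r=1.7 gives 29.0 − 2.4×1.7 = 24.92 → no gain ✓.
Mediocre (own payoff 16.2): to r=1.7 gives 29.0 − 9.4×1.7 = 13.02 → no gain ✓; to r=2.4 gives 51.6 − 9.4×2.4 = 29.04 → profitable ✗.
Good (own payoff 29.0 − 5.6×1.7 = 19.48): to r=0 gives 16.2 → no gain ✓; to r=2.4 gives 51.6 − 5.6×2.4 = 38.16 → profitable ✗.
4 of the 6 constraints hold; not an equilibrium.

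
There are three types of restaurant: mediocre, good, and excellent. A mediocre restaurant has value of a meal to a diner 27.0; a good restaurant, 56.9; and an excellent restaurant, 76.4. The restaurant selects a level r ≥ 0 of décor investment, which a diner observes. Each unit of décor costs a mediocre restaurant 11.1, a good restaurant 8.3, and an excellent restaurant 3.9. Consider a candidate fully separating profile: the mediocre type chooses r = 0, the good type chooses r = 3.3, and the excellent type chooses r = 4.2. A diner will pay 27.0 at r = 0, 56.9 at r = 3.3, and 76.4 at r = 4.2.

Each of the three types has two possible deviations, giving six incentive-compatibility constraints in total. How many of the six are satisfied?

Excellent (own payoff 76.4 − 3.9×4.2 = 60.02): to r=0 gives 27.0 → no gain ✓; to r=3.3 gives 56.9 − 3.9×3.3 = 44.03 → no gain ✓.
Good (own payoff 56.9 − 8.3×3.3 = 29.51): to r=0 gives 27.0 → no gain ✓; to r=4.2 gives 76.4 − 8.3×4.2 = 41.54 → profitable ✗.
Mediocre (own payoff 27.0): to r=3.3 gives 56.9 − 11.1×3.3 = 20.27 → no gain ✓; to r=4.2 gives 76.4 − 11.1×4.2 = 29.78 → profitable ✗.
4 of the 6 constraints hold; not an equilibrium.

4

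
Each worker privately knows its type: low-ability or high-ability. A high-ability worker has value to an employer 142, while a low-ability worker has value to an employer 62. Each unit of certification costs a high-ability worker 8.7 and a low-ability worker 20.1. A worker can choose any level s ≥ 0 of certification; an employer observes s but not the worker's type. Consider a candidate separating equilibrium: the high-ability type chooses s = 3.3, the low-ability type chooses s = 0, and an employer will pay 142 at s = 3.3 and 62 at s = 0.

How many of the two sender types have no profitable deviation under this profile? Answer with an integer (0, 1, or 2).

Low-ability type: stay at 0 → 62; mimic → 142 − 20.1 × 3.3 = 75.67. IC fails (62 < 75.67).
High-ability type: signal → 142 − 8.7 × 3.3 = 113.29; deviate to 0 → 62. IC holds (113.29 ≥ 62).
1 of 2 constraints hold, so this profile is not an equilibrium.

1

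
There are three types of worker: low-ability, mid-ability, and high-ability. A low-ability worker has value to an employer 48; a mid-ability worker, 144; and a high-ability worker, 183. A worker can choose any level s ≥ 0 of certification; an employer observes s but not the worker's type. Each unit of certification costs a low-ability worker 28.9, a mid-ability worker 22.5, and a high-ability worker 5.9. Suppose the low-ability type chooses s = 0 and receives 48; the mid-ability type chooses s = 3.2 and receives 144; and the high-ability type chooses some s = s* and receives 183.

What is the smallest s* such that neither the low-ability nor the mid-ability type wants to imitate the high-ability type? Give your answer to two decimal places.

Low-ability type (on-path payoff 48) won't mimic when 48 ≥ 183 − 28.9·s*, i.e. s* ≥ 4.67.
Mid-ability type (on-path payoff 144 − 22.5×3.2 = 72) won't mimic when 72 ≥ 183 − 22.5·s*, i.e. s* ≥ 4.93.
Both must hold, so s* = max(4.67, 4.93) = 4.93. The mid-ability type's constraint binds.

4.93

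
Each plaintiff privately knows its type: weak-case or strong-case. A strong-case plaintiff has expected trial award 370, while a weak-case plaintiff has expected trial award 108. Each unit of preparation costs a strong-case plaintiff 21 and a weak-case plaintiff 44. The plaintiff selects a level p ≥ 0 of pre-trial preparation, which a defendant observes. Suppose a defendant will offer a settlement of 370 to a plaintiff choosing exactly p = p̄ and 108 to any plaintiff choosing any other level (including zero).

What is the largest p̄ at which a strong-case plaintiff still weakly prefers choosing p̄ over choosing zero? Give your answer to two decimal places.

Choosing p̄ yields the strong-case type 370 − 21·p̄; choosing zero yields 108.
The strong-case type is indifferent at 370 − 21·p̄ = 108, i.e. p̄ = (370 − 108) / 21 ≈ 12.48.
For any p̄ above 12.48 the strong-case type would rather pool at zero, so separation collapses.

12.48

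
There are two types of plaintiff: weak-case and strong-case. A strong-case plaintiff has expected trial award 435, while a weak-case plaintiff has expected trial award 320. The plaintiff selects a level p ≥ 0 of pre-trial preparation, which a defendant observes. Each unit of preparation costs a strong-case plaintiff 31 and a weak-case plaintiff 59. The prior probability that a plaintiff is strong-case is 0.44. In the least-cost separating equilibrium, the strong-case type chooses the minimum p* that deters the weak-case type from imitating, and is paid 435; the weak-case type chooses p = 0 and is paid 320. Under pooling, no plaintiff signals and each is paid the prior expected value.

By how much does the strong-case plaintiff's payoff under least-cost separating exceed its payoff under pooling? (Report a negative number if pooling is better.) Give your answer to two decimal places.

Least-cost separating signal: p* solves 320 = 435 − 59·p*, so p* = (435 − 320)/59 ≈ 1.9492.
Strong-case type's separating payoff: 435 − 31 × p* = 435 − 31 × (435 − 320)/59 = 435 − 3565/59 ≈ 374.5763.
Pooling payoff: 0.44 × 435 + 0.56 × 320 = 370.6.
Difference: 374.5763 − 370.6 = 3.9763, i.e. 3.98 to two decimal places.
The strong-case type prefers to separate.

3.98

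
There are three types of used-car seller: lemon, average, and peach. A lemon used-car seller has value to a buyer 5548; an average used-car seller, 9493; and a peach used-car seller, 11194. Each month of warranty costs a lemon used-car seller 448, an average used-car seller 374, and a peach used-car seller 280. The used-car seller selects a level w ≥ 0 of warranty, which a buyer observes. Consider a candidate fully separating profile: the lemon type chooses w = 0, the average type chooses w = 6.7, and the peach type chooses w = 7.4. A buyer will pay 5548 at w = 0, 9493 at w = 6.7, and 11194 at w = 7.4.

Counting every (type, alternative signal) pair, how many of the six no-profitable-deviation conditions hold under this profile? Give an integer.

3

Lemon (own payoff 5548): to w=6.7 gives 9493 − 448×6.7 = 6491.4 → profitable ✗; to w=7.4 gives 11194 − 448×7.4 = 7878.8 → profitable ✗.
Peach (own payoff 11194 − 280×7.4 = 9122): to w=0 gives 5548 → no gain ✓; to w=6.7 gives 9493 − 280×6.7 = 7617 → no gain ✓.
Average (own payoff 9493 − 374×6.7 = 6987.2): to w=0 gives 5548 → no gain ✓; to w=7.4 gives 11194 − 374×7.4 = 8426.4 → profitable ✗.
3 of the 6 constraints hold; not an equilibrium.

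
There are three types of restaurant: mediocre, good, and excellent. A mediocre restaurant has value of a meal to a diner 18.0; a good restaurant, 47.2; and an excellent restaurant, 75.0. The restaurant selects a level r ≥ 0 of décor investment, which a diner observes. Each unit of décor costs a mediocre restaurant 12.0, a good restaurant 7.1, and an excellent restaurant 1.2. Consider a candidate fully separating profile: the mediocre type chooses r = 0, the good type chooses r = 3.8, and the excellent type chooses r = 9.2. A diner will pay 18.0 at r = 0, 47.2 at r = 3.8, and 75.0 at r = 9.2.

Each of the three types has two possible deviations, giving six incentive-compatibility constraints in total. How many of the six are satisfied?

6

Excellent (own payoff 75.0 − 1.2×9.2 = 63.96): to r=0 gives 18.0 → no gain ✓; to r=3.8 gives 47.2 − 1.2×3.8 = 42.64 → no gain ✓.
Good (own payoff 47.2 − 7.1×3.8 = 20.22): to r=0 gives 18.0 → no gain ✓; to r=9.2 gives 75.0 − 7.1×9.2 = 9.68 → no gain ✓.
Mediocre (own payoff 18.0): to r=3.8 gives 47.2 − 12.0×3.8 = 1.6 → no gain ✓; to r=9.2 gives 75.0 − 12.0×9.2 = -35.4 → no gain ✓.
6 of the 6 constraints hold; this profile is a separating equilibrium.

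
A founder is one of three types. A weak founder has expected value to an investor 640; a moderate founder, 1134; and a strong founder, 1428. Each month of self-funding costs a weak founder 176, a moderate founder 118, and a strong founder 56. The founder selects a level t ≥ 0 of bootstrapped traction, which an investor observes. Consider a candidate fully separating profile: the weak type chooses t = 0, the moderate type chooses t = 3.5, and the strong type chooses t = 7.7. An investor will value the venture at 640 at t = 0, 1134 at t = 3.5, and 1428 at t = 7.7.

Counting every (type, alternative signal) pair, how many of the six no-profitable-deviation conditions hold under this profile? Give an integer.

Moderate (own payoff 1134 − 118×3.5 = 721): to t=0 gives 640 → no gain ✓; to t=7.7 gives 1428 − 118×7.7 = 519.4 → no gain ✓.
Weak (own payoff 640): to t=3.5 gives 1134 − 176×3.5 = 518 → no gain ✓; to t=7.7 gives 1428 − 176×7.7 = 72.8 → no gain ✓.
Strong (own payoff 1428 − 56×7.7 = 996.8): to t=0 gives 640 → no gain ✓; to t=3.5 gives 1134 − 56×3.5 = 938 → no gain ✓.
6 of the 6 constraints hold; this profile is a separating equilibrium.

6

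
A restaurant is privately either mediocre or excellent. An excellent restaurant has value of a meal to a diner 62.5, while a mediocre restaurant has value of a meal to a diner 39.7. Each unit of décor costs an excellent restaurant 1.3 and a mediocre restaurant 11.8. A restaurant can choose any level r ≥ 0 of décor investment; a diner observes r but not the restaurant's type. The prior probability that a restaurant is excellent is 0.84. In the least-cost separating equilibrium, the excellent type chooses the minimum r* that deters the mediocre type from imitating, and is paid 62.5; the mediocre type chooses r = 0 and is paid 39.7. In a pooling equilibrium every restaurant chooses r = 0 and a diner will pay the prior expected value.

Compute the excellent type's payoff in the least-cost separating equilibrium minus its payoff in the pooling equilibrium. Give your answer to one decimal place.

1.1

Least-cost separating signal: r* solves 39.7 = 62.5 − 11.8·r*, so r* = (62.5 − 39.7)/11.8 ≈ 1.9322.
Excellent type's separating payoff: 62.5 − 1.3 × r* = 62.5 − 1.3 × (62.5 − 39.7)/11.8 = 62.5 − 29.64/11.8 ≈ 59.988.
Pooling payoff: 0.84 × 62.5 + 0.16 × 39.7 = 58.852.
Difference: 59.988 − 58.852 = 1.136, i.e. 1.1 to one decimal place.
The excellent type prefers to separate.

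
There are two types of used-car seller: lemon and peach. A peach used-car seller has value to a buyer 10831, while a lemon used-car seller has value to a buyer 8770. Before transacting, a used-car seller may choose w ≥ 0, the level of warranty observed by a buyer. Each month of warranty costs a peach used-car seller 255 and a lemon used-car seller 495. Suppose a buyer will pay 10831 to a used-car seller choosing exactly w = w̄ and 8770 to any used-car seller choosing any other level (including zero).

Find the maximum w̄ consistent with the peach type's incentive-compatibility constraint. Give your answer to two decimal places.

8.08

Choosing w̄ yields the peach type 10831 − 255·w̄; choosing zero yields 8770.
The peach type is indifferent at 10831 − 255·w̄ = 8770, i.e. w̄ = (10831 − 8770) / 255 ≈ 8.08.
For any w̄ above 8.08 the peach type would rather pool at zero, so separation collapses.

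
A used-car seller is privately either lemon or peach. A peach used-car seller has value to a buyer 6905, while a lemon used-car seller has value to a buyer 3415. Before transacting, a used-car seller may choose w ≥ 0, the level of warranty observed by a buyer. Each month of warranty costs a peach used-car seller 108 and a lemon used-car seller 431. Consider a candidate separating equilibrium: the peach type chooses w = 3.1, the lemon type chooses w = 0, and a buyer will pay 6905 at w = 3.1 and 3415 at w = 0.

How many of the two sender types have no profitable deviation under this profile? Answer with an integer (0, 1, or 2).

Lemon type: stay at 0 → 3415; mimic → 6905 − 431 × 3.1 = 5568.9. IC fails (3415 < 5568.9).
Peach type: signal → 6905 − 108 × 3.1 = 6570.2; deviate to 0 → 3415. IC holds (6570.2 ≥ 3415).
1 of 2 constraints hold, so this profile is not an equilibrium.

1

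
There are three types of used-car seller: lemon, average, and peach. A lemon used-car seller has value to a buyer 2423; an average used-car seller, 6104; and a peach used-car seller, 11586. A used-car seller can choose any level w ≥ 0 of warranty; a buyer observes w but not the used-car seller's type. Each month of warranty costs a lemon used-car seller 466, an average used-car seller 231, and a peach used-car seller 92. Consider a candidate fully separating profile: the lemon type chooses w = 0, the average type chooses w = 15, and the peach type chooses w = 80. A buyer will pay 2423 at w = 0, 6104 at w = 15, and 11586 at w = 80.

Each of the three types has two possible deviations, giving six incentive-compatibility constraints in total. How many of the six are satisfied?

5

Peach (own payoff 11586 − 92×80 = 4226): to w=0 gives 2423 → no gain ✓; to w=15 gives 6104 − 92×15 = 4724 → profitable ✗.
Lemon (own payoff 2423): to w=15 gives 6104 − 466×15 = -886 → no gain ✓; to w=80 gives 11586 − 466×80 = -25694 → no gain ✓.
Average (own payoff 6104 − 231×15 = 2639): to w=0 gives 2423 → no gain ✓; to w=80 gives 11586 − 231×80 = -6894 → no gain ✓.
5 of the 6 constraints hold; not an equilibrium.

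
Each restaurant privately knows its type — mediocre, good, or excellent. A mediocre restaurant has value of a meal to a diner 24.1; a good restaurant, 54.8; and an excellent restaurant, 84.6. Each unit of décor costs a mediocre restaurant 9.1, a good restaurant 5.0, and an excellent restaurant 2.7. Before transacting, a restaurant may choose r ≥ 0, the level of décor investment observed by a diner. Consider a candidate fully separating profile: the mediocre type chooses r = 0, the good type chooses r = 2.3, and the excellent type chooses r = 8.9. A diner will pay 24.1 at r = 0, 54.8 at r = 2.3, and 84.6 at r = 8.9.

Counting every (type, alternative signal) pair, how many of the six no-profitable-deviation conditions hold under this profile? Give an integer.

Good (own payoff 54.8 − 5.0×2.3 = 43.3): to r=0 gives 24.1 → no gain ✓; to r=8.9 gives 84.6 − 5.0×8.9 = 40.1 → no gain ✓.
Excellent (own payoff 84.6 − 2.7×8.9 = 60.57): to r=0 gives 24.1 → no gain ✓; to r=2.3 gives 54.8 − 2.7×2.3 = 48.59 → no gain ✓.
Mediocre (own payoff 24.1): to r=2.3 gives 54.8 − 9.1×2.3 = 33.87 → profitable ✗; to r=8.9 gives 84.6 − 9.1×8.9 = 3.61 → no gain ✓.
5 of the 6 constraints hold; not an equilibrium.

5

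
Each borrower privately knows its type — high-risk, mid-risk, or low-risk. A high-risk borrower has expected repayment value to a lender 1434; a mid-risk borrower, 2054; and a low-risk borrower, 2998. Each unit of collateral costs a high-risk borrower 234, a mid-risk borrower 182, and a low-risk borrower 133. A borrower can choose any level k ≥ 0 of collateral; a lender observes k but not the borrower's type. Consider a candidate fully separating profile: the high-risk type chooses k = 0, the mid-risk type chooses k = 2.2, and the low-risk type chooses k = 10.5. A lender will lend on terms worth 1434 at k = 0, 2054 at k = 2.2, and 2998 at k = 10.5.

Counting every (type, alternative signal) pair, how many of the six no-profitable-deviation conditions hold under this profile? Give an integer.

High-risk (own payoff 1434): to k=2.2 gives 2054 − 234×2.2 = 1539.2 → profitable ✗; to k=10.5 gives 2998 − 234×10.5 = 541 → no gain ✓.
Low-risk (own payoff 2998 − 133×10.5 = 1601.5): to k=0 gives 1434 → no gain ✓; to k=2.2 gives 2054 − 133×2.2 = 1761.4 → profitable ✗.
Mid-risk (own payoff 2054 − 182×2.2 = 1653.6): to k=0 gives 1434 → no gain ✓; to k=10.5 gives 2998 − 182×10.5 = 1087 → no gain ✓.
4 of the 6 constraints hold; not an equilibrium.

4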